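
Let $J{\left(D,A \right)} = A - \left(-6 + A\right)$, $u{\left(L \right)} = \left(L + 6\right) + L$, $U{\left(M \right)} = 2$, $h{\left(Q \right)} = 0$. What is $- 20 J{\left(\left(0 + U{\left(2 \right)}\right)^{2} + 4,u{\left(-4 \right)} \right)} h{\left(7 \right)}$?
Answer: $0$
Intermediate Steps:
$u{\left(L \right)} = 6 + 2 L$ ($u{\left(L \right)} = \left(6 + L\right) + L = 6 + 2 L$)
$J{\left(D,A \right)} = 6$
$- 20 J{\left(\left(0 + U{\left(2 \right)}\right)^{2} + 4,u{\left(-4 \right)} \right)} h{\left(7 \right)} = \left(-20\right) 6 \cdot 0 = \left(-120\right) 0 = 0$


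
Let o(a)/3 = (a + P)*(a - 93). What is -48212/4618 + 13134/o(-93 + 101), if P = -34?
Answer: -21582729/2551445 ≈ -8.4590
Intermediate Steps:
o(a) = 3*(-93 + a)*(-34 + a) (o(a) = 3*((a - 34)*(a - 93)) = 3*((-34 + a)*(-93 + a)) = 3*((-93 + a)*(-34 + a)) = 3*(-93 + a)*(-34 + a))
-48212/4618 + 13134/o(-93 + 101) = -48212/4618 + 13134/(9486 - 381*(-93 + 101) + 3*(-93 + 101)²) = -48212*1/4618 + 13134/(9486 - 381*8 + 3*8²) = -24106/2309 + 13134/(9486 - 3048 + 3*64) = -24106/2309 + 13134/(9486 - 3048 + 192) = -24106/2309 + 13134/6630 = -24106/2309 + 13134*(1/6630) = -24106/2309 + 2189/1105 = -21582729/2551445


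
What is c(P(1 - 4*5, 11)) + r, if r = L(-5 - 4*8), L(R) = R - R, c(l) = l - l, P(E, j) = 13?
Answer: 0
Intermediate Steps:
c(l) = 0
L(R) = 0
r = 0
c(P(1 - 4*5, 11)) + r = 0 + 0 = 0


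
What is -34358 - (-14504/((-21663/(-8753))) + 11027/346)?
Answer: -213839847233/7495398 ≈ -28530.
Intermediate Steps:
-34358 - (-14504/((-21663/(-8753))) + 11027/346) = -34358 - (-14504/((-21663*(-1/8753))) + 11027*(1/346)) = -34358 - (-14504/21663/8753 + 11027/346) = -34358 - (-14504*8753/21663 + 11027/346) = -34358 - (-126953512/21663 + 11027/346) = -34358 - 1*(-43687037251/7495398) = -34358 + 43687037251/7495398 = -213839847233/7495398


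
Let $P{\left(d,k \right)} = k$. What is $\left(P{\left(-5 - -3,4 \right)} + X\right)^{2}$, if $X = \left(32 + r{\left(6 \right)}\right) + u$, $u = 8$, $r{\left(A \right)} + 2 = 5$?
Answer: $2209$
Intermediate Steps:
$r{\left(A \right)} = 3$ ($r{\left(A \right)} = -2 + 5 = 3$)
$X = 43$ ($X = \left(32 + 3\right) + 8 = 35 + 8 = 43$)
$\left(P{\left(-5 - -3,4 \right)} + X\right)^{2} = \left(4 + 43\right)^{2} = 47^{2} = 2209$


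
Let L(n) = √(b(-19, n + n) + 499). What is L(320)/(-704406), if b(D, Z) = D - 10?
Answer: -√470/704406 ≈ -3.0777e-5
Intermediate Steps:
b(D, Z) = -10 + D
L(n) = √470 (L(n) = √((-10 - 19) + 499) = √(-29 + 499) = √470)
L(320)/(-704406) = √470/(-704406) = √470*(-1/704406) = -√470/704406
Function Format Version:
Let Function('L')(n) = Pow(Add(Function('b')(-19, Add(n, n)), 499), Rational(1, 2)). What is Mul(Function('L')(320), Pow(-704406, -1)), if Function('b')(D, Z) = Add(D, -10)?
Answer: Mul(Rational(-1, 704406), Pow(470, Rational(1, 2))) ≈ -3.0777e-5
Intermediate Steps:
Function('b')(D, Z) = Add(-10, D)
Function('L')(n) = Pow(470, Rational(1, 2)) (Function('L')(n) = Pow(Add(Add(-10, -19), 499), Rational(1, 2)) = Pow(Add(-29, 499), Rational(1, 2)) = Pow(470, Rational(1, 2)))
Mul(Function('L')(320), Pow(-704406, -1)) = Mul(Pow(470, Rational(1, 2)), Pow(-704406, -1)) = Mul(Pow(470, Rational(1, 2)), Rational(-1, 704406)) = Mul(Rational(-1, 704406), Pow(470, Rational(1, 2)))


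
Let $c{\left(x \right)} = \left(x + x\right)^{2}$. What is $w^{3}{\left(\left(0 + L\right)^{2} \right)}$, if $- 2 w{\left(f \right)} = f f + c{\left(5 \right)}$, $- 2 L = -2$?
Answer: $- \frac{1030301}{8} \approx -1.2879 \cdot 10^{5}$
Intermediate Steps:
$L = 1$ ($L = \left(- \frac{1}{2}\right) \left(-2\right) = 1$)
$c{\left(x \right)} = 4 x^{2}$ ($c{\left(x \right)} = \left(2 x\right)^{2} = 4 x^{2}$)
$w{\left(f \right)} = -50 - \frac{f^{2}}{2}$ ($w{\left(f \right)} = - \frac{f f + 4 \cdot 5^{2}}{2} = - \frac{f^{2} + 4 \cdot 25}{2} = - \frac{f^{2} + 100}{2} = - \frac{100 + f^{2}}{2} = -50 - \frac{f^{2}}{2}$)
$w^{3}{\left(\left(0 + L\right)^{2} \right)} = \left(-50 - \frac{\left(\left(0 + 1\right)^{2}\right)^{2}}{2}\right)^{3} = \left(-50 - \frac{\left(1^{2}\right)^{2}}{2}\right)^{3} = \left(-50 - \frac{1^{2}}{2}\right)^{3} = \left(-50 - \frac{1}{2}\right)^{3} = \left(- \frac{101}{2}\right)^{3} = - \frac{1030301}{8}$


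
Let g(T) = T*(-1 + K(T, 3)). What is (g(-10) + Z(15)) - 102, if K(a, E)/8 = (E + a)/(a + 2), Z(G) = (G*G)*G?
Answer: 3213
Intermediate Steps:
Z(G) = G³ (Z(G) = G²*G = G³)
K(a, E) = 8*(E + a)/(2 + a) (K(a, E) = 8*((E + a)/(a + 2)) = 8*((E + a)/(2 + a)) = 8*(E + a)/(2 + a))
g(T) = T*(-1 + 8*(3 + T)/(2 + T))
(g(-10) + Z(15)) - 102 = (-10*(22 + 7*(-10))/(2 - 10) + 15³) - 102 = (-10*(22 - 70)/(-8) + 3375) - 102 = (-10*(-⅛)*(-48) + 3375) - 102 = (-60 + 3375) - 102 = 3315 - 102 = 3213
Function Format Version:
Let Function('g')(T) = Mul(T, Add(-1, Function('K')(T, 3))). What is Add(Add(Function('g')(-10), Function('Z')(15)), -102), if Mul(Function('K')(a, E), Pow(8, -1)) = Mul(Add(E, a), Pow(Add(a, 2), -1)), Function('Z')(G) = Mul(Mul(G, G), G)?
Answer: 3213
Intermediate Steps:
Function('Z')(G) = Pow(G, 3) (Function('Z')(G) = Mul(Pow(G, 2), G) = Pow(G, 3))
Function('K')(a, E) = Mul(8, Pow(Add(2, a), -1), Add(E, a)) (Function('K')(a, E) = Mul(8, Mul(Add(E, a), Pow(Add(a, 2), -1))) = Mul(8, Mul(Add(E, a), Pow(Add(2, a), -1))) = Mul(8, Mul(Pow(Add(2, a), -1), Add(E, a))) = Mul(8, Pow(Add(2, a), -1), Add(E, a)))
Function('g')(T) = Mul(T, Add(-1, Mul(8, Pow(Add(2, T), -1), Add(3, T))))
Add(Add(Function('g')(-10), Function('Z')(15)), -102) = Add(Add(Mul(-10, Pow(Add(2, -10), -1), Add(22, Mul(7, -10))), Pow(15, 3)), -102) = Add(Add(Mul(-10, Pow(-8, -1), Add(22, -70)), 3375), -102) = Add(Add(Mul(-10, Rational(-1, 8), -48), 3375), -102) = Add(Add(-60, 3375), -102) = Add(3315, -102) = 3213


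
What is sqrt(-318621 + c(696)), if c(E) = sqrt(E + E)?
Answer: sqrt(-318621 + 4*sqrt(87)) ≈ 564.43*I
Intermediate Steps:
c(E) = sqrt(2)*sqrt(E) (c(E) = sqrt(2*E) = sqrt(2)*sqrt(E))
sqrt(-318621 + c(696)) = sqrt(-318621 + sqrt(2)*sqrt(696)) = sqrt(-318621 + sqrt(2)*(2*sqrt(174))) = sqrt(-318621 + 4*sqrt(87))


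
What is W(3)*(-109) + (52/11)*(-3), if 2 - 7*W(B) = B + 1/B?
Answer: 1520/231 ≈ 6.5801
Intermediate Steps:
W(B) = 2/7 - B/7 - 1/(7*B) (W(B) = 2/7 - (B + 1/B)/7 = 2/7 + (-B/7 - 1/(7*B)) = 2/7 - B/7 - 1/(7*B))
W(3)*(-109) + (52/11)*(-3) = ((⅐)*(-1 - 1*3*(-2 + 3))/3)*(-109) + (52/11)*(-3) = ((⅐)*(⅓)*(-1 - 1*3*1))*(-109) + (52*(1/11))*(-3) = ((⅐)*(⅓)*(-1 - 3))*(-109) + (52/11)*(-3) = ((⅐)*(⅓)*(-4))*(-109) - 156/11 = -4/21*(-109) - 156/11 = 436/21 - 156/11 = 1520/231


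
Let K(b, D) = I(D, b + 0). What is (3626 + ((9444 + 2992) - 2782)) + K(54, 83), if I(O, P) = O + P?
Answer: 13417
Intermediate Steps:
K(b, D) = D + b (K(b, D) = D + (b + 0) = D + b)
(3626 + ((9444 + 2992) - 2782)) + K(54, 83) = (3626 + ((9444 + 2992) - 2782)) + (83 + 54) = (3626 + (12436 - 2782)) + 137 = (3626 + 9654) + 137 = 13280 + 137 = 13417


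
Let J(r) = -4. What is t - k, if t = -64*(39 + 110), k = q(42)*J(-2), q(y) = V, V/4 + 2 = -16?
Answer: -9824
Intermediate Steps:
V = -72 (V = -8 + 4*(-16) = -8 - 64 = -72)
q(y) = -72
k = 288 (k = -72*(-4) = 288)
t = -9536 (t = -64*149 = -9536)
t - k = -9536 - 1*288 = -9536 - 288 = -9824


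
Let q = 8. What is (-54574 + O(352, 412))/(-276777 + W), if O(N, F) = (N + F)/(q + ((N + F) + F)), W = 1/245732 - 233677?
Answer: 992371050729/9282181292198 ≈ 0.10691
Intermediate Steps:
W = -57421916563/245732 (W = 1/245732 - 233677 = -57421916563/245732 ≈ -2.3368e+5)
O(N, F) = (F + N)/(8 + N + 2*F) (O(N, F) = (N + F)/(8 + ((N + F) + F)) = (F + N)/(8 + ((F + N) + F)) = (F + N)/(8 + (N + 2*F)) = (F + N)/(8 + N + 2*F))
(-54574 + O(352, 412))/(-276777 + W) = (-54574 + (412 + 352)/(8 + 352 + 2*412))/(-276777 - 57421916563/245732) = (-54574 + 764/(8 + 352 + 824))/(-125434882327/245732) = (-54574 + 764/1184)*(-245732/125434882327) = (-54574 + (1/1184)*764)*(-245732/125434882327) = (-54574 + 191/296)*(-245732/125434882327) = -16153713/296*(-245732/125434882327) = 992371050729/9282181292198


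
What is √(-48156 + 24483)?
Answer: I*√23673 ≈ 153.86*I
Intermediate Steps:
√(-48156 + 24483) = √(-23673) = I*√23673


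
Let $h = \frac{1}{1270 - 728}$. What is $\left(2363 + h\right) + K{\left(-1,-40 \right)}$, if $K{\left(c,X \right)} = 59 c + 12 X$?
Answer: $\frac{988609}{542} \approx 1824.0$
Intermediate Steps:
$K{\left(c,X \right)} = 12 X + 59 c$
$h = \frac{1}{542} \approx 0.001845$
$\left(2363 + h\right) + K{\left(-1,-40 \right)} = \left(2363 + \frac{1}{542}\right) + \left(12 \left(-40\right) + 59 \left(-1\right)\right) = \frac{1280747}{542} - 539 = \frac{988609}{542}$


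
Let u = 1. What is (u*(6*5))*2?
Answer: 60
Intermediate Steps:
(u*(6*5))*2 = (1*(6*5))*2 = (1*30)*2 = 30*2 = 60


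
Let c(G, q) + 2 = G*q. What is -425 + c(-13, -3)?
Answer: -388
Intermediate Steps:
c(G, q) = -2 + G*q
-425 + c(-13, -3) = -425 + (-2 - 13*(-3)) = -425 + (-2 + 39) = -425 + 37 = -388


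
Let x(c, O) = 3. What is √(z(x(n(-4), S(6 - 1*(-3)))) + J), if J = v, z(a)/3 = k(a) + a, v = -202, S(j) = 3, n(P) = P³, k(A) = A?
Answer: 2*I*√46 ≈ 13.565*I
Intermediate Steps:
z(a) = 6*a (z(a) = 3*(a + a) = 3*(2*a) = 6*a)
J = -202
√(z(x(n(-4), S(6 - 1*(-3)))) + J) = √(6*3 - 202) = √(18 - 202) = √(-184) = 2*I*√46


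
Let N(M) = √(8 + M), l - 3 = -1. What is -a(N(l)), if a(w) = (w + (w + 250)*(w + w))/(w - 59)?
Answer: 6190/3471 + 29579*√10/3471 ≈ 28.732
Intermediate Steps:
l = 2 (l = 3 - 1 = 2)
a(w) = (w + 2*w*(250 + w))/(-59 + w) (a(w) = (w + (250 + w)*(2*w))/(-59 + w) = (w + 2*w*(250 + w))/(-59 + w))
-a(N(l)) = -√(8 + 2)*(501 + 2*√(8 + 2))/(-59 + √(8 + 2)) = -√10*(501 + 2*√10)/(-59 + √10)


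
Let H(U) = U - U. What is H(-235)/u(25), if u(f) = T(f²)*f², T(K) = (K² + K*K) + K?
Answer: 0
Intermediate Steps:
H(U) = 0
T(K) = K + 2*K² (T(K) = (K² + K²) + K = 2*K² + K = K + 2*K²)
u(f) = f⁴*(1 + 2*f²) (u(f) = (f²*(1 + 2*f²))*f² = f⁴*(1 + 2*f²))
H(-235)/u(25) = 0/(25⁴ + 2*25⁶) = 0/(390625 + 2*244140625) = 0/(390625 + 488281250) = 0/488671875 = 0*(1/488671875) = 0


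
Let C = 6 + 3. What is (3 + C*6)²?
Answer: 3249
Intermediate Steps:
C = 9
(3 + C*6)² = (3 + 9*6)² = (3 + 54)² = 57² = 3249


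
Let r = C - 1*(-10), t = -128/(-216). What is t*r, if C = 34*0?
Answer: 160/27 ≈ 5.9259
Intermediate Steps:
C = 0
t = 16/27 (t = -128*(-1/216) = 16/27 ≈ 0.59259)
r = 10 (r = 0 - 1*(-10) = 0 + 10 = 10)
t*r = (16/27)*10 = 160/27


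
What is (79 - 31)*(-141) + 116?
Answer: -6652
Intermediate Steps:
(79 - 31)*(-141) + 116 = 48*(-141) + 116 = -6768 + 116 = -6652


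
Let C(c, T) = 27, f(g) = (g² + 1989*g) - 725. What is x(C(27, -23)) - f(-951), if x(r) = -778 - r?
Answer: 987058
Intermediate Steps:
f(g) = -725 + g² + 1989*g
x(C(27, -23)) - f(-951) = (-778 - 1*27) - (-725 + (-951)² + 1989*(-951)) = (-778 - 27) - (-725 + 904401 - 1891539) = -805 - 1*(-987863) = -805 + 987863 = 987058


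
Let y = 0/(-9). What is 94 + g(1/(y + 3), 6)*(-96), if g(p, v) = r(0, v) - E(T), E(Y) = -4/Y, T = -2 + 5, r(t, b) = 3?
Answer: -322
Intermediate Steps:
T = 3
y = 0 (y = 0*(-1/9) = 0)
g(p, v) = 13/3 (g(p, v) = 3 - (-4)/3 = 3 - 1*(-4/3) = 3 + 4/3 = 13/3)
94 + g(1/(y + 3), 6)*(-96) = 94 + (13/3)*(-96) = 94 - 416 = -322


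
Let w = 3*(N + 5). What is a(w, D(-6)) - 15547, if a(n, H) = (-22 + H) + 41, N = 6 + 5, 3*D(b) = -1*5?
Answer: -46589/3 ≈ -15530.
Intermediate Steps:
D(b) = -5/3 (D(b) = (-1*5)/3 = (1/3)*(-5) = -5/3)
N = 11
w = 48 (w = 3*(11 + 5) = 3*16 = 48)
a(n, H) = 19 + H
a(w, D(-6)) - 15547 = (19 - 5/3) - 15547 = 52/3 - 15547 = -46589/3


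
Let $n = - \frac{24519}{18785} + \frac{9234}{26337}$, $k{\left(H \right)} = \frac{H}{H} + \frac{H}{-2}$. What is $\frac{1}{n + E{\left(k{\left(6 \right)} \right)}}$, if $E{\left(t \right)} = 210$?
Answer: $\frac{164913515}{34474406079} \approx 0.0047837$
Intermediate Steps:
$k{\left(H \right)} = 1 - \frac{H}{2}$ ($k{\left(H \right)} = 1 + H \left(- \frac{1}{2}\right) = 1 - \frac{H}{2}$)
$n = - \frac{157432071}{164913515}$ ($n = \left(-24519\right) \frac{1}{18785} + 9234 \cdot \frac{1}{26337} = - \frac{24519}{18785} + \frac{3078}{8779} = - \frac{157432071}{164913515} \approx -0.95463$)
$\frac{1}{n + E{\left(k{\left(6 \right)} \right)}} = \frac{1}{- \frac{157432071}{164913515} + 210} = \frac{1}{\frac{34474406079}{164913515}} = \frac{164913515}{34474406079}$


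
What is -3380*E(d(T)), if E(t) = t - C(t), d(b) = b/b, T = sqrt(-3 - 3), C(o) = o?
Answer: 0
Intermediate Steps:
T = I*sqrt(6) (T = sqrt(-6) = I*sqrt(6) ≈ 2.4495*I)
d(b) = 1
E(t) = 0 (E(t) = t - t = 0)
-3380*E(d(T)) = -3380*0 = 0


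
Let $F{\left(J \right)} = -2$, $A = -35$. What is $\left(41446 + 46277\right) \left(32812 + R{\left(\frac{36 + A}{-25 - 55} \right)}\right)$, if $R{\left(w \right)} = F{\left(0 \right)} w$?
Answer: $\frac{115134770763}{40} \approx 2.8784 \cdot 10^{9}$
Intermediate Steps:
$R{\left(w \right)} = - 2 w$
$\left(41446 + 46277\right) \left(32812 + R{\left(\frac{36 + A}{-25 - 55} \right)}\right) = \left(41446 + 46277\right) \left(32812 - 2 \frac{36 - 35}{-25 - 55}\right) = 87723 \left(32812 - 2 \cdot 1 \frac{1}{-80}\right) = 87723 \left(32812 - 2 \cdot 1 \left(- \frac{1}{80}\right)\right) = 87723 \left(32812 - - \frac{1}{40}\right) = 87723 \left(32812 + \frac{1}{40}\right) = 87723 \cdot \frac{1312481}{40} = \frac{115134770763}{40}$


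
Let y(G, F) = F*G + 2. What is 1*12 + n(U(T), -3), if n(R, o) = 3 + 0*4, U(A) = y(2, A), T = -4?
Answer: 15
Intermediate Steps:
y(G, F) = 2 + F*G
U(A) = 2 + 2*A (U(A) = 2 + A*2 = 2 + 2*A)
n(R, o) = 3 (n(R, o) = 3 + 0 = 3)
1*12 + n(U(T), -3) = 1*12 + 3 = 12 + 3 = 15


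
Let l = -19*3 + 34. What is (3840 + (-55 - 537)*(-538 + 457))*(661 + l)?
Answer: 33043296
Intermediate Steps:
l = -23 (l = -57 + 34 = -23)
(3840 + (-55 - 537)*(-538 + 457))*(661 + l) = (3840 + (-55 - 537)*(-538 + 457))*(661 - 23) = (3840 - 592*(-81))*638 = (3840 + 47952)*638 = 51792*638 = 33043296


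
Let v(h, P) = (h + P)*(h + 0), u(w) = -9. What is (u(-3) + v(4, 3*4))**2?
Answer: 3025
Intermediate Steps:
v(h, P) = h*(P + h) (v(h, P) = (P + h)*h = h*(P + h))
(u(-3) + v(4, 3*4))**2 = (-9 + 4*(3*4 + 4))**2 = (-9 + 4*(12 + 4))**2 = (-9 + 4*16)**2 = (-9 + 64)**2 = 55**2 = 3025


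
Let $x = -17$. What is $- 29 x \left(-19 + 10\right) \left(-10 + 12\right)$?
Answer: $-8874$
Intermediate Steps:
$- 29 x \left(-19 + 10\right) \left(-10 + 12\right) = \left(-29\right) \left(-17\right) \left(-19 + 10\right) \left(-10 + 12\right) = 493 \left(\left(-9\right) 2\right) = 493 \left(-18\right) = -8874$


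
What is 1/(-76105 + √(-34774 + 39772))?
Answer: -76105/5791966027 - 7*√102/5791966027 ≈ -1.3152e-5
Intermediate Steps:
1/(-76105 + √(-34774 + 39772)) = 1/(-76105 + √4998) = 1/(-76105 + 7*√102)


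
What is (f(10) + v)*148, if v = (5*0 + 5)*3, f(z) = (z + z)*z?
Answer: 31820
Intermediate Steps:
f(z) = 2*z² (f(z) = (2*z)*z = 2*z²)
v = 15 (v = (0 + 5)*3 = 5*3 = 15)
(f(10) + v)*148 = (2*10² + 15)*148 = (2*100 + 15)*148 = (200 + 15)*148 = 215*148 = 31820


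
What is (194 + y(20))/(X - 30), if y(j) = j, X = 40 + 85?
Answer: 214/95 ≈ 2.2526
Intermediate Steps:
X = 125
(194 + y(20))/(X - 30) = (194 + 20)/(125 - 30) = 214/95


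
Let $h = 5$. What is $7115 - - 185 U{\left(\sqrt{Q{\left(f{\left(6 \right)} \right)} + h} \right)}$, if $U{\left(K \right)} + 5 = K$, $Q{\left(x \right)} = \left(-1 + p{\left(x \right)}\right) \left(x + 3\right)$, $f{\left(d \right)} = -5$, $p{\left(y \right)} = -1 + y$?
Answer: $6190 + 185 \sqrt{19} \approx 6996.4$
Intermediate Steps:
$Q{\left(x \right)} = \left(-2 + x\right) \left(3 + x\right)$ ($Q{\left(x \right)} = \left(-1 + \left(-1 + x\right)\right) \left(x + 3\right) = \left(-2 + x\right) \left(3 + x\right)$)
$U{\left(K \right)} = -5 + K$
$7115 - - 185 U{\left(\sqrt{Q{\left(f{\left(6 \right)} \right)} + h} \right)} = 7115 - - 185 \left(-5 + \sqrt{\left(-6 - 5 + \left(-5\right)^{2}\right) + 5}\right) = 7115 - - 185 \left(-5 + \sqrt{\left(-6 - 5 + 25\right) + 5}\right) = 7115 - - 185 \left(-5 + \sqrt{14 + 5}\right) = 7115 - - 185 \left(-5 + \sqrt{19}\right) = 7115 - \left(925 - 185 \sqrt{19}\right) = 6190 + 185 \sqrt{19}$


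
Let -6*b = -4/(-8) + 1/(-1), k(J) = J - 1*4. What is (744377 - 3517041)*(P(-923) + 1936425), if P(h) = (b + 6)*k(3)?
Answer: -16107117057482/3 ≈ -5.3690e+12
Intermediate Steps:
k(J) = -4 + J (k(J) = J - 4 = -4 + J)
b = 1/12 (b = -(-4/(-8) + 1/(-1))/6 = -(-4*(-1/8) + 1*(-1))/6 = -(1/2 - 1)/6 = -1/6*(-1/2) = 1/12 ≈ 0.083333)
P(h) = -73/12 (P(h) = (1/12 + 6)*(-4 + 3) = (73/12)*(-1) = -73/12)
(744377 - 3517041)*(P(-923) + 1936425) = (744377 - 3517041)*(-73/12 + 1936425) = -2772664*23237027/12 = -16107117057482/3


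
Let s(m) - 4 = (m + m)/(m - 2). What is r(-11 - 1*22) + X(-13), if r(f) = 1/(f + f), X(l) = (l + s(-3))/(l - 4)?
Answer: 2489/5610 ≈ 0.44367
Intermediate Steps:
s(m) = 4 + 2*m/(-2 + m) (s(m) = 4 + (m + m)/(m - 2) = 4 + (2*m)/(-2 + m) = 4 + 2*m/(-2 + m))
X(l) = (26/5 + l)/(-4 + l) (X(l) = (l + 2*(-4 + 3*(-3))/(-2 - 3))/(l - 4) = (l + 2*(-4 - 9)/(-5))/(-4 + l) = (l + 2*(-⅕)*(-13))/(-4 + l) = (l + 26/5)/(-4 + l) = (26/5 + l)/(-4 + l))
r(f) = 1/(2*f)
r(-11 - 1*22) + X(-13) = 1/(2*(-11 - 1*22)) + (26/5 - 13)/(-4 - 13) = 1/(2*(-11 - 22)) - 39/5/(-17) = (½)/(-33) - 1/17*(-39/5) = (½)*(-1/33) + 39/85 = -1/66 + 39/85 = 2489/5610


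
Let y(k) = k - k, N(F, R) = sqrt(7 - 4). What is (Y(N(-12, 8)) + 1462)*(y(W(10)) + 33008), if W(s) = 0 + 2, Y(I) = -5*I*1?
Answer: 48257696 - 165040*sqrt(3) ≈ 4.7972e+7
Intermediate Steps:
N(F, R) = sqrt(3)
Y(I) = -5*I
W(s) = 2
y(k) = 0
(Y(N(-12, 8)) + 1462)*(y(W(10)) + 33008) = (-5*sqrt(3) + 1462)*(0 + 33008) = (1462 - 5*sqrt(3))*33008 = 48257696 - 165040*sqrt(3)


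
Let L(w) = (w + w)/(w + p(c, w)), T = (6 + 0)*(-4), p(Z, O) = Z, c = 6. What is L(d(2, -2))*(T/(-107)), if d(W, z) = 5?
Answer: 240/1177 ≈ 0.20391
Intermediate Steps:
T = -24 (T = 6*(-4) = -24)
L(w) = 2*w/(6 + w) (L(w) = (w + w)/(w + 6) = (2*w)/(6 + w) = 2*w/(6 + w))
L(d(2, -2))*(T/(-107)) = (2*5/(6 + 5))*(-24/(-107)) = (2*5/11)*(-24*(-1/107)) = (2*5*(1/11))*(24/107) = (10/11)*(24/107) = 240/1177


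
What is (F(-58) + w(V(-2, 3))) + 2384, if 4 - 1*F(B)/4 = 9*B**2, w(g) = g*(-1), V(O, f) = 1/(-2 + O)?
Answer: -474815/4 ≈ -1.1870e+5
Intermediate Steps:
w(g) = -g
F(B) = 16 - 36*B**2
(F(-58) + w(V(-2, 3))) + 2384 = ((16 - 36*(-58)**2) - 1/(-2 - 2)) + 2384 = ((16 - 36*3364) - 1/(-4)) + 2384 = ((16 - 121104) - 1*(-1/4)) + 2384 = (-121088 + 1/4) + 2384 = -484351/4 + 2384 = -474815/4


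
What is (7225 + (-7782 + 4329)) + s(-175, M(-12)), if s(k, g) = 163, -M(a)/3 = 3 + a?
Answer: 3935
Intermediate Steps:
M(a) = -9 - 3*a (M(a) = -3*(3 + a) = -9 - 3*a)
(7225 + (-7782 + 4329)) + s(-175, M(-12)) = (7225 + (-7782 + 4329)) + 163 = (7225 - 3453) + 163 = 3772 + 163 = 3935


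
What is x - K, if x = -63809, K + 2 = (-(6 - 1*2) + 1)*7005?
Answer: -42792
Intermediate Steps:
K = -21017 (K = -2 + (-(6 - 1*2) + 1)*7005 = -2 + (-(6 - 2) + 1)*7005 = -2 + (-1*4 + 1)*7005 = -2 + (-4 + 1)*7005 = -2 - 3*7005 = -2 - 21015 = -21017)
x - K = -63809 - 1*(-21017) = -63809 + 21017 = -42792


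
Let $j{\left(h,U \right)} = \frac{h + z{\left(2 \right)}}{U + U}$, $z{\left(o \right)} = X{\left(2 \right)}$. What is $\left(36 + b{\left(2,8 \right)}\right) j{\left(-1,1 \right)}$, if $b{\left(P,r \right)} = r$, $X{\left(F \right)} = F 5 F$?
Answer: $418$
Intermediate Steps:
$X{\left(F \right)} = 5 F^{2}$ ($X{\left(F \right)} = 5 F F = 5 F^{2}$)
$z{\left(o \right)} = 20$ ($z{\left(o \right)} = 5 \cdot 2^{2} = 5 \cdot 4 = 20$)
$j{\left(h,U \right)} = \frac{20 + h}{2 U}$ ($j{\left(h,U \right)} = \frac{h + 20}{U + U} = \frac{20 + h}{2 U}$)
$\left(36 + b{\left(2,8 \right)}\right) j{\left(-1,1 \right)} = \left(36 + 8\right) \frac{20 - 1}{2 \cdot 1} = 44 \cdot \frac{1}{2} \cdot 1 \cdot 19 = 44 \cdot \frac{19}{2} = 418$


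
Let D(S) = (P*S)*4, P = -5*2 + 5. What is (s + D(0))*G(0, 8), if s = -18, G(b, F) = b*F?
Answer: 0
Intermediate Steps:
G(b, F) = F*b
P = -5 (P = -10 + 5 = -5)
D(S) = -20*S (D(S) = -5*S*4 = -20*S)
(s + D(0))*G(0, 8) = (-18 - 20*0)*(8*0) = (-18 + 0)*0 = -18*0 = 0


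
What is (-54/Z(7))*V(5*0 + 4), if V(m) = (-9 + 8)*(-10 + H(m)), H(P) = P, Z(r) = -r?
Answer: 324/7 ≈ 46.286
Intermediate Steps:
V(m) = 10 - m (V(m) = (-9 + 8)*(-10 + m) = -(-10 + m) = 10 - m)
(-54/Z(7))*V(5*0 + 4) = (-54/((-1*7)))*(10 - (5*0 + 4)) = (-54/(-7))*(10 - (0 + 4)) = (-54*(-⅐))*(10 - 1*4) = 54*(10 - 4)/7 = (54/7)*6 = 324/7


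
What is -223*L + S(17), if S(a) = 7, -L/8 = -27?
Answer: -48161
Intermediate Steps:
L = 216 (L = -8*(-27) = 216)
-223*L + S(17) = -223*216 + 7 = -48168 + 7 = -48161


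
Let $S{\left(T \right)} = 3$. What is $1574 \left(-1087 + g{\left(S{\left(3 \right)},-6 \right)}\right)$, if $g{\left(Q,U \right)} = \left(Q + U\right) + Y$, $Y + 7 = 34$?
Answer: $-1673162$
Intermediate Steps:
$Y = 27$ ($Y = -7 + 34 = 27$)
$g{\left(Q,U \right)} = 27 + Q + U$ ($g{\left(Q,U \right)} = \left(Q + U\right) + 27 = 27 + Q + U$)
$1574 \left(-1087 + g{\left(S{\left(3 \right)},-6 \right)}\right) = 1574 \left(-1087 + \left(27 + 3 - 6\right)\right) = 1574 \left(-1087 + 24\right) = 1574 \left(-1063\right) = -1673162$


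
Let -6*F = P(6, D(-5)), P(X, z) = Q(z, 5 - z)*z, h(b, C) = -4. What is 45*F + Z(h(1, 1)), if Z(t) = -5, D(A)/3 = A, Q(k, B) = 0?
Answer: -5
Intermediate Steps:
D(A) = 3*A
P(X, z) = 0 (P(X, z) = 0*z = 0)
F = 0 (F = -⅙*0 = 0)
45*F + Z(h(1, 1)) = 45*0 - 5 = 0 - 5 = -5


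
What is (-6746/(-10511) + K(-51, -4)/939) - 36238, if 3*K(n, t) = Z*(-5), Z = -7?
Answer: -1072969218539/29609487 ≈ -36237.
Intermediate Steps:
K(n, t) = 35/3 (K(n, t) = (-7*(-5))/3 = (⅓)*35 = 35/3)
(-6746/(-10511) + K(-51, -4)/939) - 36238 = (-6746/(-10511) + (35/3)/939) - 36238 = (-6746*(-1/10511) + (35/3)*(1/939)) - 36238 = (6746/10511 + 35/2817) - 36238 = 19371367/29609487 - 36238 = -1072969218539/29609487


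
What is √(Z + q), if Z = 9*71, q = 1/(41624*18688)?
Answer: √3120533202536582/2209856 ≈ 25.278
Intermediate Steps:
q = 1/777869312 (q = (1/41624)*(1/18688) = 1/777869312 ≈ 1.2856e-9)
Z = 639
√(Z + q) = √(639 + 1/777869312) = √(497058490369/777869312) = √3120533202536582/2209856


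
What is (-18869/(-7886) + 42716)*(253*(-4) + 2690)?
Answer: 282640008555/3943 ≈ 7.1681e+7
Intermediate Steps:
(-18869/(-7886) + 42716)*(253*(-4) + 2690) = (-18869*(-1/7886) + 42716)*(-1012 + 2690) = (18869/7886 + 42716)*1678 = (336877245/7886)*1678 = 282640008555/3943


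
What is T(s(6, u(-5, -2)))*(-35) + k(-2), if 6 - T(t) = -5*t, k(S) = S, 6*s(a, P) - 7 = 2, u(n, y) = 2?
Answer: -949/2 ≈ -474.50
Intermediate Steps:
s(a, P) = 3/2 (s(a, P) = 7/6 + (⅙)*2 = 7/6 + ⅓ = 3/2)
T(t) = 6 + 5*t (T(t) = 6 - (-5)*t = 6 + 5*t)
T(s(6, u(-5, -2)))*(-35) + k(-2) = (6 + 5*(3/2))*(-35) - 2 = (6 + 15/2)*(-35) - 2 = (27/2)*(-35) - 2 = -945/2 - 2 = -949/2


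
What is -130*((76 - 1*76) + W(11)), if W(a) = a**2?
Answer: -15730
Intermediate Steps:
-130*((76 - 1*76) + W(11)) = -130*((76 - 1*76) + 11**2) = -130*((76 - 76) + 121) = -130*(0 + 121) = -130*121 = -15730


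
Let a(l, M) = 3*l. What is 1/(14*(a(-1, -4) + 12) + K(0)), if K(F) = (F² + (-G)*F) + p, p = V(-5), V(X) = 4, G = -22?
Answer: 1/130 ≈ 0.0076923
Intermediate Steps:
p = 4
K(F) = 4 + F² + 22*F (K(F) = (F² + (-1*(-22))*F) + 4 = (F² + 22*F) + 4 = 4 + F² + 22*F)
1/(14*(a(-1, -4) + 12) + K(0)) = 1/(14*(3*(-1) + 12) + (4 + 0² + 22*0)) = 1/(14*(-3 + 12) + (4 + 0 + 0)) = 1/(14*9 + 4) = 1/(126 + 4) = 1/130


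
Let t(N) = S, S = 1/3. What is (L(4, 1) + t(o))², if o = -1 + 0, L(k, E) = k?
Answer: 169/9 ≈ 18.778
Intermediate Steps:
S = ⅓ ≈ 0.33333
o = -1
t(N) = ⅓
(L(4, 1) + t(o))² = (4 + ⅓)² = (13/3)² = 169/9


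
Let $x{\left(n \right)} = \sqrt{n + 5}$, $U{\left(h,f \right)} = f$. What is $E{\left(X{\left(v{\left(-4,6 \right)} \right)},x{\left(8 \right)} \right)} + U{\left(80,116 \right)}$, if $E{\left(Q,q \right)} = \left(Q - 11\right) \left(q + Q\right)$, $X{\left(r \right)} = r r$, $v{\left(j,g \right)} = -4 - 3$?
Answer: $1978 + 38 \sqrt{13} \approx 2115.0$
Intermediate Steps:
$x{\left(n \right)} = \sqrt{5 + n}$
$v{\left(j,g \right)} = -7$
$X{\left(r \right)} = r^{2}$
$E{\left(Q,q \right)} = \left(-11 + Q\right) \left(Q + q\right)$
$E{\left(X{\left(v{\left(-4,6 \right)} \right)},x{\left(8 \right)} \right)} + U{\left(80,116 \right)} = \left(\left(\left(-7\right)^{2}\right)^{2} - 11 \left(-7\right)^{2} - 11 \sqrt{5 + 8} + \left(-7\right)^{2} \sqrt{5 + 8}\right) + 116 = \left(49^{2} - 539 - 11 \sqrt{13} + 49 \sqrt{13}\right) + 116 = \left(2401 - 539 - 11 \sqrt{13} + 49 \sqrt{13}\right) + 116 = \left(1862 + 38 \sqrt{13}\right) + 116 = 1978 + 38 \sqrt{13}$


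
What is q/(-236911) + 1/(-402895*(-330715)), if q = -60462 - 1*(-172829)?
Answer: -788008598235556/1661412203044825 ≈ -0.47430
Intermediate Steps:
q = 112367 (q = -60462 + 172829 = 112367)
q/(-236911) + 1/(-402895*(-330715)) = 112367/(-236911) + 1/(-402895*(-330715)) = 112367*(-1/236911) - 1/402895*(-1/330715) = -112367/236911 + 1/133243419925 = -788008598235556/1661412203044825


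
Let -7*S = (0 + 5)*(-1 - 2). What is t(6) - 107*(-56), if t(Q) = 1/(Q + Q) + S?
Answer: 503515/84 ≈ 5994.2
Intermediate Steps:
S = 15/7 (S = -(0 + 5)*(-1 - 2)/7 = -5*(-3)/7 = -⅐*(-15) = 15/7 ≈ 2.1429)
t(Q) = 15/7 + 1/(2*Q) (t(Q) = 1/(Q + Q) + 15/7 = 1/(2*Q) + 15/7 = 15/7 + 1/(2*Q))
t(6) - 107*(-56) = (1/14)*(7 + 30*6)/6 - 107*(-56) = (1/14)*(⅙)*(7 + 180) + 5992 = (1/14)*(⅙)*187 + 5992 = 187/84 + 5992 = 503515/84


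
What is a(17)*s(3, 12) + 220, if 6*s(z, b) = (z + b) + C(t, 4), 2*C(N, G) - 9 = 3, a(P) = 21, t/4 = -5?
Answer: 587/2 ≈ 293.50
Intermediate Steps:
t = -20 (t = 4*(-5) = -20)
C(N, G) = 6 (C(N, G) = 9/2 + (½)*3 = 9/2 + 3/2 = 6)
s(z, b) = 1 + b/6 + z/6 (s(z, b) = ((z + b) + 6)/6 = ((b + z) + 6)/6 = (6 + b + z)/6 = 1 + b/6 + z/6)
a(17)*s(3, 12) + 220 = 21*(1 + (⅙)*12 + (⅙)*3) + 220 = 21*(1 + 2 + ½) + 220 = 21*(7/2) + 220 = 147/2 + 220 = 587/2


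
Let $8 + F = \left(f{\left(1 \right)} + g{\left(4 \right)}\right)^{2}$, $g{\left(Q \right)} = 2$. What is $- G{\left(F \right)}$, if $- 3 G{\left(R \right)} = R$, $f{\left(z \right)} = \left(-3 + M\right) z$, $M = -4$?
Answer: $\frac{17}{3} \approx 5.6667$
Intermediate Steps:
$f{\left(z \right)} = - 7 z$ ($f{\left(z \right)} = \left(-3 - 4\right) z = - 7 z$)
$F = 17$ ($F = -8 + \left(\left(-7\right) 1 + 2\right)^{2} = -8 + \left(-7 + 2\right)^{2} = -8 + \left(-5\right)^{2} = -8 + 25 = 17$)
$G{\left(R \right)} = - \frac{R}{3}$
$- G{\left(F \right)} = - \frac{\left(-1\right) 17}{3} = \left(-1\right) \left(- \frac{17}{3}\right) = \frac{17}{3}$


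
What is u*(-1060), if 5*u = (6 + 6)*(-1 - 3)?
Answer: 10176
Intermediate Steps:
u = -48/5 (u = ((6 + 6)*(-1 - 3))/5 = (12*(-4))/5 = (⅕)*(-48) = -48/5 ≈ -9.6000)
u*(-1060) = -48/5*(-1060) = 10176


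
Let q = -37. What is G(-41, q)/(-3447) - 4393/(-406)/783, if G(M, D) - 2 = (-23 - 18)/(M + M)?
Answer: 797107/60877467 ≈ 0.013094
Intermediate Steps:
G(M, D) = 2 - 41/(2*M) (G(M, D) = 2 + (-23 - 18)/(M + M) = 2 - 41*1/(2*M) = 2 - 41/(2*M))
G(-41, q)/(-3447) - 4393/(-406)/783 = (2 - 41/2/(-41))/(-3447) - 4393/(-406)/783 = (2 - 41/2*(-1/41))*(-1/3447) - 4393*(-1/406)*(1/783) = (2 + ½)*(-1/3447) + (4393/406)*(1/783) = (5/2)*(-1/3447) + 4393/317898 = -5/6894 + 4393/317898 = 797107/60877467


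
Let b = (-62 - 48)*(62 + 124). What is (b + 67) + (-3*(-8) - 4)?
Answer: -20373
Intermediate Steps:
b = -20460 (b = -110*186 = -20460)
(b + 67) + (-3*(-8) - 4) = (-20460 + 67) + (-3*(-8) - 4) = -20393 + (24 - 4) = -20393 + 20 = -20373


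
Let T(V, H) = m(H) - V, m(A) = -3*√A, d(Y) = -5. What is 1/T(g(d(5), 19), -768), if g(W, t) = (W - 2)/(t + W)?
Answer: 2*I/(I + 96*√3) ≈ 7.2335e-5 + 0.012028*I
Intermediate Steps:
g(W, t) = (-2 + W)/(W + t)
T(V, H) = -V - 3*√H (T(V, H) = -3*√H - V = -V - 3*√H)
1/T(g(d(5), 19), -768) = 1/(-(-2 - 5)/(-5 + 19) - 48*I*√3) = 1/(-(-7)/14 - 48*I*√3) = 1/(-1*(-½) - 48*I*√3) = 1/(½ - 48*I*√3)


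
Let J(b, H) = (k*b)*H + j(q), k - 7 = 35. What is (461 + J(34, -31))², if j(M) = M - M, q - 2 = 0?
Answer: 1919053249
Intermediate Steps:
q = 2 (q = 2 + 0 = 2)
j(M) = 0
k = 42 (k = 7 + 35 = 42)
J(b, H) = 42*H*b (J(b, H) = (42*b)*H + 0 = 42*H*b + 0 = 42*H*b)
(461 + J(34, -31))² = (461 + 42*(-31)*34)² = (461 - 44268)² = (-43807)² = 1919053249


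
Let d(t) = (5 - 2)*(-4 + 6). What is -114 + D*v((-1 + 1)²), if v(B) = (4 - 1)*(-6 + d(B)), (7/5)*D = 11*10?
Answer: -114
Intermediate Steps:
d(t) = 6 (d(t) = 3*2 = 6)
D = 550/7 (D = 5*(11*10)/7 = (5/7)*110 = 550/7 ≈ 78.571)
v(B) = 0 (v(B) = (4 - 1)*(-6 + 6) = 3*0 = 0)
-114 + D*v((-1 + 1)²) = -114 + (550/7)*0 = -114 + 0 = -114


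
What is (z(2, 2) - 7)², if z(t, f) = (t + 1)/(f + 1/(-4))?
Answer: 1369/49 ≈ 27.939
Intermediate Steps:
z(t, f) = (1 + t)/(-¼ + f) (z(t, f) = (1 + t)/(f - ¼) = (1 + t)/(-¼ + f))
(z(2, 2) - 7)² = (4*(1 + 2)/(-1 + 4*2) - 7)² = (4*3/(-1 + 8) - 7)² = (4*3/7 - 7)² = (4*(⅐)*3 - 7)² = (12/7 - 7)² = (-37/7)² = 1369/49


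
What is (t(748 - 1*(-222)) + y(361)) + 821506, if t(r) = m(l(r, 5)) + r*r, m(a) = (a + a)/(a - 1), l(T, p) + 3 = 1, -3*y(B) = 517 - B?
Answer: 5287066/3 ≈ 1.7624e+6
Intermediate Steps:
y(B) = -517/3 + B/3 (y(B) = -(517 - B)/3 = -517/3 + B/3)
l(T, p) = -2 (l(T, p) = -3 + 1 = -2)
m(a) = 2*a/(-1 + a) (m(a) = (2*a)/(-1 + a) = 2*a/(-1 + a))
t(r) = 4/3 + r² (t(r) = 2*(-2)/(-1 - 2) + r*r = 2*(-2)/(-3) + r² = 2*(-2)*(-⅓) + r² = 4/3 + r²)
(t(748 - 1*(-222)) + y(361)) + 821506 = ((4/3 + (748 - 1*(-222))²) + (-517/3 + (⅓)*361)) + 821506 = ((4/3 + (748 + 222)²) + (-517/3 + 361/3)) + 821506 = ((4/3 + 970²) - 52) + 821506 = ((4/3 + 940900) - 52) + 821506 = (2822704/3 - 52) + 821506 = 2822548/3 + 821506 = 5287066/3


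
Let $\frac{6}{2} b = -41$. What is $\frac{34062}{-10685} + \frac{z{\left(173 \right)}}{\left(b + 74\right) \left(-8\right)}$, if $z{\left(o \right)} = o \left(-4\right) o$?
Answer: $\frac{947043651}{3867970} \approx 244.84$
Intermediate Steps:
$b = - \frac{41}{3}$ ($b = \frac{1}{3} \left(-41\right) = - \frac{41}{3} \approx -13.667$)
$z{\left(o \right)} = - 4 o^{2}$ ($z{\left(o \right)} = - 4 o o = - 4 o^{2}$)
$\frac{34062}{-10685} + \frac{z{\left(173 \right)}}{\left(b + 74\right) \left(-8\right)} = \frac{34062}{-10685} + \frac{\left(-4\right) 173^{2}}{\left(- \frac{41}{3} + 74\right) \left(-8\right)} = 34062 \left(- \frac{1}{10685}\right) + \frac{\left(-4\right) 29929}{\frac{181}{3} \left(-8\right)} = - \frac{34062}{10685} - \frac{119716}{- \frac{1448}{3}} = - \frac{34062}{10685} - - \frac{89787}{362} = - \frac{34062}{10685} + \frac{89787}{362} = \frac{947043651}{3867970}$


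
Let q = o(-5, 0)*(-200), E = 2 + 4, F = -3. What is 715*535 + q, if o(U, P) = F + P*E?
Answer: 383125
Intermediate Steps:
E = 6
o(U, P) = -3 + 6*P (o(U, P) = -3 + P*6 = -3 + 6*P)
q = 600 (q = (-3 + 6*0)*(-200) = (-3 + 0)*(-200) = -3*(-200) = 600)
715*535 + q = 715*535 + 600 = 382525 + 600 = 383125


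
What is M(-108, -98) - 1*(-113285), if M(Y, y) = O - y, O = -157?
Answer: 113226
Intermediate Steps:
M(Y, y) = -157 - y
M(-108, -98) - 1*(-113285) = (-157 - 1*(-98)) - 1*(-113285) = (-157 + 98) + 113285 = -59 + 113285 = 113226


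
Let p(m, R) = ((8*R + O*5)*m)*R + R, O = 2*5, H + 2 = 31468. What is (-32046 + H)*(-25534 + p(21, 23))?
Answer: -50756380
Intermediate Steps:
H = 31466 (H = -2 + 31468 = 31466)
O = 10
p(m, R) = R + R*m*(50 + 8*R) (p(m, R) = ((8*R + 10*5)*m)*R + R = ((8*R + 50)*m)*R + R = ((50 + 8*R)*m)*R + R = (m*(50 + 8*R))*R + R = R*m*(50 + 8*R) + R = R + R*m*(50 + 8*R))
(-32046 + H)*(-25534 + p(21, 23)) = (-32046 + 31466)*(-25534 + 23*(1 + 50*21 + 8*23*21)) = -580*(-25534 + 23*(1 + 1050 + 3864)) = -580*(-25534 + 23*4915) = -580*(-25534 + 113045) = -580*87511 = -50756380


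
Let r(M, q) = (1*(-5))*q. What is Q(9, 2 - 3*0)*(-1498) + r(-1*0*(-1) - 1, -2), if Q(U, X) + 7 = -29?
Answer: 53938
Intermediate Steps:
r(M, q) = -5*q
Q(U, X) = -36 (Q(U, X) = -7 - 29 = -36)
Q(9, 2 - 3*0)*(-1498) + r(-1*0*(-1) - 1, -2) = -36*(-1498) - 5*(-2) = 53928 + 10 = 53938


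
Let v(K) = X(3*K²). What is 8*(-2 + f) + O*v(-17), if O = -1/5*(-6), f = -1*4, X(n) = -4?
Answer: -264/5 ≈ -52.800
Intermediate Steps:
f = -4
v(K) = -4
O = 6/5 (O = -1*⅕*(-6) = -⅕*(-6) = 6/5 ≈ 1.2000)
8*(-2 + f) + O*v(-17) = 8*(-2 - 4) + (6/5)*(-4) = 8*(-6) - 24/5 = -48 - 24/5 = -264/5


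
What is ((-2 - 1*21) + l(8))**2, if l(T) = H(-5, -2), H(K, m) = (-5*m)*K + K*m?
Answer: 3969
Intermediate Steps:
H(K, m) = -4*K*m (H(K, m) = -5*K*m + K*m = -4*K*m)
l(T) = -40 (l(T) = -4*(-5)*(-2) = -40)
((-2 - 1*21) + l(8))**2 = ((-2 - 1*21) - 40)**2 = ((-2 - 21) - 40)**2 = (-23 - 40)**2 = (-63)**2 = 3969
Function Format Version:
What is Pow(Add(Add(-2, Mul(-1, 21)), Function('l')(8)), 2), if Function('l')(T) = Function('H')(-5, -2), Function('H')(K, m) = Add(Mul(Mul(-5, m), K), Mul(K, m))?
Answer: 3969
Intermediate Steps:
Function('H')(K, m) = Mul(-4, K, m) (Function('H')(K, m) = Add(Mul(-5, K, m), Mul(K, m)) = Mul(-4, K, m))
Function('l')(T) = -40 (Function('l')(T) = Mul(-4, -5, -2) = -40)
Pow(Add(Add(-2, Mul(-1, 21)), Function('l')(8)), 2) = Pow(Add(Add(-2, Mul(-1, 21)), -40), 2) = Pow(Add(Add(-2, -21), -40), 2) = Pow(Add(-23, -40), 2) = Pow(-63, 2) = 3969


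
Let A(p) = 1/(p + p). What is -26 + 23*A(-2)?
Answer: -127/4 ≈ -31.750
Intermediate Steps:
A(p) = 1/(2*p)
-26 + 23*A(-2) = -26 + 23*((½)/(-2)) = -26 + 23*((½)*(-½)) = -26 + 23*(-¼) = -26 - 23/4 = -127/4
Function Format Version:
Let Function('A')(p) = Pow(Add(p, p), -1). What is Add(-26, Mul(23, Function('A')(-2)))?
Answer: Rational(-127, 4) ≈ -31.750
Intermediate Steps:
Function('A')(p) = Mul(Rational(1, 2), Pow(p, -1)) (Function('A')(p) = Pow(Mul(2, p), -1) = Mul(Rational(1, 2), Pow(p, -1)))
Add(-26, Mul(23, Function('A')(-2))) = Add(-26, Mul(23, Mul(Rational(1, 2), Pow(-2, -1)))) = Add(-26, Mul(23, Mul(Rational(1, 2), Rational(-1, 2)))) = Add(-26, Mul(23, Rational(-1, 4))) = Add(-26, Rational(-23, 4)) = Rational(-127, 4)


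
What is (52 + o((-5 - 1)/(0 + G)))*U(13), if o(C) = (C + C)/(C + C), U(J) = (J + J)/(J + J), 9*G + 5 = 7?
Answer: 53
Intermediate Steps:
G = 2/9 (G = -5/9 + (⅑)*7 = -5/9 + 7/9 = 2/9 ≈ 0.22222)
U(J) = 1 (U(J) = (2*J)/((2*J)) = (2*J)*(1/(2*J)) = 1)
o(C) = 1 (o(C) = (2*C)/((2*C)) = (2*C)*(1/(2*C)) = 1)
(52 + o((-5 - 1)/(0 + G)))*U(13) = (52 + 1)*1 = 53*1 = 53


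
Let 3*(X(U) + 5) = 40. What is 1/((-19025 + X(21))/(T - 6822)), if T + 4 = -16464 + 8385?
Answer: 8943/11410 ≈ 0.78379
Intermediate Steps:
X(U) = 25/3 (X(U) = -5 + (⅓)*40 = -5 + 40/3 = 25/3)
T = -8083 (T = -4 + (-16464 + 8385) = -4 - 8079 = -8083)
1/((-19025 + X(21))/(T - 6822)) = 1/((-19025 + 25/3)/(-8083 - 6822)) = 1/(-57050/3/(-14905)) = 1/(-57050/3*(-1/14905)) = 1/(11410/8943) = 8943/11410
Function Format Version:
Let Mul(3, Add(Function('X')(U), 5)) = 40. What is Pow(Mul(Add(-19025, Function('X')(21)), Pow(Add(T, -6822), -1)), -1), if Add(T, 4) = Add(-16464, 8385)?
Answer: Rational(8943, 11410) ≈ 0.78379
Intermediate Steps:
Function('X')(U) = Rational(25, 3) (Function('X')(U) = Add(-5, Mul(Rational(1, 3), 40)) = Add(-5, Rational(40, 3)) = Rational(25, 3))
T = -8083 (T = Add(-4, Add(-16464, 8385)) = Add(-4, -8079) = -8083)
Pow(Mul(Add(-19025, Function('X')(21)), Pow(Add(T, -6822), -1)), -1) = Pow(Mul(Add(-19025, Rational(25, 3)), Pow(Add(-8083, -6822), -1)), -1) = Pow(Mul(Rational(-57050, 3), Pow(-14905, -1)), -1) = Pow(Mul(Rational(-57050, 3), Rational(-1, 14905)), -1) = Pow(Rational(11410, 8943), -1) = Rational(8943, 11410)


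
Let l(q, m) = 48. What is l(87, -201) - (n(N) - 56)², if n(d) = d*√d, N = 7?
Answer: -3431 + 784*√7 ≈ -1356.7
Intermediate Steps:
n(d) = d^(3/2)
l(87, -201) - (n(N) - 56)² = 48 - (7^(3/2) - 56)² = 48 - (7*√7 - 56)² = 48 - (-56 + 7*√7)²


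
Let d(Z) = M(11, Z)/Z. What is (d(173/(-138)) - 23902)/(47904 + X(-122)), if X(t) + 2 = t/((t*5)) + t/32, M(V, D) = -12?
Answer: -330671200/662913683 ≈ -0.49882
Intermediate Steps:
X(t) = -9/5 + t/32 (X(t) = -2 + (t/((t*5)) + t/32) = -2 + (t/((5*t)) + t*(1/32)) = -2 + (t*(1/(5*t)) + t/32) = -2 + (1/5 + t/32) = -9/5 + t/32)
d(Z) = -12/Z
(d(173/(-138)) - 23902)/(47904 + X(-122)) = (-12/(173/(-138)) - 23902)/(47904 + (-9/5 + (1/32)*(-122))) = (-12/(173*(-1/138)) - 23902)/(47904 + (-9/5 - 61/16)) = (-12/(-173/138) - 23902)/(47904 - 449/80) = (-12*(-138/173) - 23902)/(3831871/80) = (1656/173 - 23902)*(80/3831871) = -4133390/173*80/3831871 = -330671200/662913683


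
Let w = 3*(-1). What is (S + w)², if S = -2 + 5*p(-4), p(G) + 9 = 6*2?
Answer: 100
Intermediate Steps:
p(G) = 3 (p(G) = -9 + 6*2 = -9 + 12 = 3)
w = -3
S = 13 (S = -2 + 5*3 = -2 + 15 = 13)
(S + w)² = (13 - 3)² = 10² = 100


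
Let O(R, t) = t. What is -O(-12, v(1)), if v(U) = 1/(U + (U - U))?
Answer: -1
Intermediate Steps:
v(U) = 1/U (v(U) = 1/(U + 0) = 1/U)
-O(-12, v(1)) = -1/1 = -1*1 = -1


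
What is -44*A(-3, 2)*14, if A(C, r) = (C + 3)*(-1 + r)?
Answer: 0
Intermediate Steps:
A(C, r) = (-1 + r)*(3 + C) (A(C, r) = (3 + C)*(-1 + r) = (-1 + r)*(3 + C))
-44*A(-3, 2)*14 = -44*(-3 - 1*(-3) + 3*2 - 3*2)*14 = -44*(-3 + 3 + 6 - 6)*14 = -44*0*14 = 0*14 = 0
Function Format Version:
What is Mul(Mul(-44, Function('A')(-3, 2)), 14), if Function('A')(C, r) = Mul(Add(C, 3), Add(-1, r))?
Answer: 0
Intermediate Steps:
Function('A')(C, r) = Mul(Add(-1, r), Add(3, C)) (Function('A')(C, r) = Mul(Add(3, C), Add(-1, r)) = Mul(Add(-1, r), Add(3, C)))
Mul(Mul(-44, Function('A')(-3, 2)), 14) = Mul(Mul(-44, Add(-3, Mul(-1, -3), Mul(3, 2), Mul(-3, 2))), 14) = Mul(Mul(-44, Add(-3, 3, 6, -6)), 14) = Mul(Mul(-44, 0), 14) = Mul(0, 14) = 0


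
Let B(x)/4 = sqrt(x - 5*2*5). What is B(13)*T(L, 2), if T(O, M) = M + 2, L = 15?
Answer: 16*I*sqrt(37) ≈ 97.324*I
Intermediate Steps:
T(O, M) = 2 + M
B(x) = 4*sqrt(-50 + x) (B(x) = 4*sqrt(x - 5*2*5) = 4*sqrt(x - 10*5) = 4*sqrt(x - 50) = 4*sqrt(-50 + x))
B(13)*T(L, 2) = (4*sqrt(-50 + 13))*(2 + 2) = (4*sqrt(-37))*4 = (4*(I*sqrt(37)))*4 = (4*I*sqrt(37))*4 = 16*I*sqrt(37)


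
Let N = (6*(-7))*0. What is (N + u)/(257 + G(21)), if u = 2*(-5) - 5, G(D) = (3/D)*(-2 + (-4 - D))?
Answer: -105/1772 ≈ -0.059255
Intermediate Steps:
G(D) = 3*(-6 - D)/D (G(D) = (3/D)*(-6 - D) = 3*(-6 - D)/D)
N = 0 (N = -42*0 = 0)
u = -15 (u = -10 - 5 = -15)
(N + u)/(257 + G(21)) = (0 - 15)/(257 + (-3 - 18/21)) = -15/(257 + (-3 - 18*1/21)) = -15/(257 + (-3 - 6/7)) = -15/(257 - 27/7) = -15/1772/7 = -15*7/1772 = -105/1772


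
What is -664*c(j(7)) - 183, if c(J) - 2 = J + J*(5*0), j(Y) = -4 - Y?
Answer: 5793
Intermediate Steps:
c(J) = 2 + J (c(J) = 2 + (J + J*(5*0)) = 2 + (J + J*0) = 2 + (J + 0) = 2 + J)
-664*c(j(7)) - 183 = -664*(2 + (-4 - 1*7)) - 183 = -664*(2 + (-4 - 7)) - 183 = -664*(2 - 11) - 183 = -664*(-9) - 183 = 5976 - 183 = 5793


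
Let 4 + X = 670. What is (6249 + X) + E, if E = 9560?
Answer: 16475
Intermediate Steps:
X = 666 (X = -4 + 670 = 666)
(6249 + X) + E = (6249 + 666) + 9560 = 6915 + 9560 = 16475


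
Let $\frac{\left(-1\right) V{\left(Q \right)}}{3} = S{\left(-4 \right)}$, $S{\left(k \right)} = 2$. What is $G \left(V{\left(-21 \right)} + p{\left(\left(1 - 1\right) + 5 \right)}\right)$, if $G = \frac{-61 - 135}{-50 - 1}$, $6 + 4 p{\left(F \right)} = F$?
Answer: $- \frac{1225}{51} \approx -24.02$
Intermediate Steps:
$V{\left(Q \right)} = -6$ ($V{\left(Q \right)} = \left(-3\right) 2 = -6$)
$p{\left(F \right)} = - \frac{3}{2} + \frac{F}{4}$
$G = \frac{196}{51}$ ($G = - \frac{196}{-51} = \left(-196\right) \left(- \frac{1}{51}\right) = \frac{196}{51} \approx 3.8431$)
$G \left(V{\left(-21 \right)} + p{\left(\left(1 - 1\right) + 5 \right)}\right) = \frac{196 \left(-6 - \left(\frac{3}{2} - \frac{\left(1 - 1\right) + 5}{4}\right)\right)}{51} = \frac{196 \left(-6 - \left(\frac{3}{2} - \frac{0 + 5}{4}\right)\right)}{51} = \frac{196 \left(-6 + \left(- \frac{3}{2} + \frac{1}{4} \cdot 5\right)\right)}{51} = \frac{196 \left(-6 + \left(- \frac{3}{2} + \frac{5}{4}\right)\right)}{51} = \frac{196 \left(-6 - \frac{1}{4}\right)}{51} = \frac{196}{51} \left(- \frac{25}{4}\right) = - \frac{1225}{51}$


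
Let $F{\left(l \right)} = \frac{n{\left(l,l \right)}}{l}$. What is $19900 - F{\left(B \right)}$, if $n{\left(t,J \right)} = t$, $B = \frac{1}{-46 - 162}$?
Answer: $19899$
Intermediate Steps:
$B = - \frac{1}{208}$ ($B = \frac{1}{-208} = - \frac{1}{208} \approx -0.0048077$)
$F{\left(l \right)} = 1$ ($F{\left(l \right)} = \frac{l}{l} = 1$)
$19900 - F{\left(B \right)} = 19900 - 1 = 19899$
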